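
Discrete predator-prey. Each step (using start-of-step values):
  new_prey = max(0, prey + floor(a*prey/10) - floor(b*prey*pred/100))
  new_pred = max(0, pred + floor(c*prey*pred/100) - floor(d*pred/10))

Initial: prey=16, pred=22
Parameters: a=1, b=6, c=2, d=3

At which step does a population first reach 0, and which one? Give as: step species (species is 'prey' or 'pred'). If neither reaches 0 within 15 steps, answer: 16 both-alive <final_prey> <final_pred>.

Answer: 1 prey

Derivation:
Step 1: prey: 16+1-21=0; pred: 22+7-6=23
First extinction: prey at step 1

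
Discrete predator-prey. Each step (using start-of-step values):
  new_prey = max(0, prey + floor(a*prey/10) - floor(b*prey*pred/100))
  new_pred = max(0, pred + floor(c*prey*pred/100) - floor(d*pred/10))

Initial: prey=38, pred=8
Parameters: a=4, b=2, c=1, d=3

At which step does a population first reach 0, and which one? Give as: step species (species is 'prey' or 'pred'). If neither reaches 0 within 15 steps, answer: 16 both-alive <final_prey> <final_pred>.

Step 1: prey: 38+15-6=47; pred: 8+3-2=9
Step 2: prey: 47+18-8=57; pred: 9+4-2=11
Step 3: prey: 57+22-12=67; pred: 11+6-3=14
Step 4: prey: 67+26-18=75; pred: 14+9-4=19
Step 5: prey: 75+30-28=77; pred: 19+14-5=28
Step 6: prey: 77+30-43=64; pred: 28+21-8=41
Step 7: prey: 64+25-52=37; pred: 41+26-12=55
Step 8: prey: 37+14-40=11; pred: 55+20-16=59
Step 9: prey: 11+4-12=3; pred: 59+6-17=48
Step 10: prey: 3+1-2=2; pred: 48+1-14=35
Step 11: prey: 2+0-1=1; pred: 35+0-10=25
Step 12: prey: 1+0-0=1; pred: 25+0-7=18
Step 13: prey: 1+0-0=1; pred: 18+0-5=13
Step 14: prey: 1+0-0=1; pred: 13+0-3=10
Step 15: prey: 1+0-0=1; pred: 10+0-3=7
No extinction within 15 steps

Answer: 16 both-alive 1 7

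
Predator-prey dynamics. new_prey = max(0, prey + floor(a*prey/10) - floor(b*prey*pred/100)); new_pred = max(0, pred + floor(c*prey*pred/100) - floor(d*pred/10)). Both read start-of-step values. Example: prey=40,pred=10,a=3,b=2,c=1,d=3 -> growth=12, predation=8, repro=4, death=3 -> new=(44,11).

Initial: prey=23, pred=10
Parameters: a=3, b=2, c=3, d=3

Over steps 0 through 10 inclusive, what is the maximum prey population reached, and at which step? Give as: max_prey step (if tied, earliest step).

Step 1: prey: 23+6-4=25; pred: 10+6-3=13
Step 2: prey: 25+7-6=26; pred: 13+9-3=19
Step 3: prey: 26+7-9=24; pred: 19+14-5=28
Step 4: prey: 24+7-13=18; pred: 28+20-8=40
Step 5: prey: 18+5-14=9; pred: 40+21-12=49
Step 6: prey: 9+2-8=3; pred: 49+13-14=48
Step 7: prey: 3+0-2=1; pred: 48+4-14=38
Step 8: prey: 1+0-0=1; pred: 38+1-11=28
Step 9: prey: 1+0-0=1; pred: 28+0-8=20
Step 10: prey: 1+0-0=1; pred: 20+0-6=14
Max prey = 26 at step 2

Answer: 26 2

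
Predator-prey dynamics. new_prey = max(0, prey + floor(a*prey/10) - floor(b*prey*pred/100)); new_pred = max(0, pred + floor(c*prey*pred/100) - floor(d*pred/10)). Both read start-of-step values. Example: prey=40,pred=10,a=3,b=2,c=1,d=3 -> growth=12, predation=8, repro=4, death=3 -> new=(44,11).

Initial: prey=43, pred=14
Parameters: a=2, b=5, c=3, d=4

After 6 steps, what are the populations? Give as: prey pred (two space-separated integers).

Step 1: prey: 43+8-30=21; pred: 14+18-5=27
Step 2: prey: 21+4-28=0; pred: 27+17-10=34
Step 3: prey: 0+0-0=0; pred: 34+0-13=21
Step 4: prey: 0+0-0=0; pred: 21+0-8=13
Step 5: prey: 0+0-0=0; pred: 13+0-5=8
Step 6: prey: 0+0-0=0; pred: 8+0-3=5

Answer: 0 5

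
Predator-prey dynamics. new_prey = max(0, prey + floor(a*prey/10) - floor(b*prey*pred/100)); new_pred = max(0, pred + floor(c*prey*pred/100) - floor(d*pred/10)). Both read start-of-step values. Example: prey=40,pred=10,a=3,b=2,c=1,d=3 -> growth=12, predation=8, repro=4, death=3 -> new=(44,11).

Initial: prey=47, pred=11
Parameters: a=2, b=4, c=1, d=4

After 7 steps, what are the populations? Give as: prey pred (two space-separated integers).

Step 1: prey: 47+9-20=36; pred: 11+5-4=12
Step 2: prey: 36+7-17=26; pred: 12+4-4=12
Step 3: prey: 26+5-12=19; pred: 12+3-4=11
Step 4: prey: 19+3-8=14; pred: 11+2-4=9
Step 5: prey: 14+2-5=11; pred: 9+1-3=7
Step 6: prey: 11+2-3=10; pred: 7+0-2=5
Step 7: prey: 10+2-2=10; pred: 5+0-2=3

Answer: 10 3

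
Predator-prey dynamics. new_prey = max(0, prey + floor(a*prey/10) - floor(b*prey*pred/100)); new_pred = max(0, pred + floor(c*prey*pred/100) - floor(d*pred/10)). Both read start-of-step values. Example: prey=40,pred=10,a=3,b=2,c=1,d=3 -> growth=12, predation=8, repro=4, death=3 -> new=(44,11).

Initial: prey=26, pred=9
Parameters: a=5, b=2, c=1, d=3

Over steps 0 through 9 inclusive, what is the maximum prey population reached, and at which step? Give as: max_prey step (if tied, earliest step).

Answer: 104 6

Derivation:
Step 1: prey: 26+13-4=35; pred: 9+2-2=9
Step 2: prey: 35+17-6=46; pred: 9+3-2=10
Step 3: prey: 46+23-9=60; pred: 10+4-3=11
Step 4: prey: 60+30-13=77; pred: 11+6-3=14
Step 5: prey: 77+38-21=94; pred: 14+10-4=20
Step 6: prey: 94+47-37=104; pred: 20+18-6=32
Step 7: prey: 104+52-66=90; pred: 32+33-9=56
Step 8: prey: 90+45-100=35; pred: 56+50-16=90
Step 9: prey: 35+17-63=0; pred: 90+31-27=94
Max prey = 104 at step 6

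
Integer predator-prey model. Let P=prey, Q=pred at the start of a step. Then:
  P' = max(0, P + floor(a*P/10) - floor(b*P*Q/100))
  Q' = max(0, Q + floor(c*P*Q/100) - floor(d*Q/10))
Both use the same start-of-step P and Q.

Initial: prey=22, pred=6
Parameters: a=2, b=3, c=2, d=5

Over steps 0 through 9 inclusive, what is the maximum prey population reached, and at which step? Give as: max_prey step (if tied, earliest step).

Step 1: prey: 22+4-3=23; pred: 6+2-3=5
Step 2: prey: 23+4-3=24; pred: 5+2-2=5
Step 3: prey: 24+4-3=25; pred: 5+2-2=5
Step 4: prey: 25+5-3=27; pred: 5+2-2=5
Step 5: prey: 27+5-4=28; pred: 5+2-2=5
Step 6: prey: 28+5-4=29; pred: 5+2-2=5
Step 7: prey: 29+5-4=30; pred: 5+2-2=5
Step 8: prey: 30+6-4=32; pred: 5+3-2=6
Step 9: prey: 32+6-5=33; pred: 6+3-3=6
Max prey = 33 at step 9

Answer: 33 9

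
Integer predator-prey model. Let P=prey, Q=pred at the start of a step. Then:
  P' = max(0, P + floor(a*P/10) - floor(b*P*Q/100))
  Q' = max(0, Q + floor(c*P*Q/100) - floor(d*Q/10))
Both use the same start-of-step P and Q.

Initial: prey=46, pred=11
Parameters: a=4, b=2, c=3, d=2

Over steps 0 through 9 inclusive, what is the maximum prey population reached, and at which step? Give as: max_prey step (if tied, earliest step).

Answer: 54 1

Derivation:
Step 1: prey: 46+18-10=54; pred: 11+15-2=24
Step 2: prey: 54+21-25=50; pred: 24+38-4=58
Step 3: prey: 50+20-58=12; pred: 58+87-11=134
Step 4: prey: 12+4-32=0; pred: 134+48-26=156
Step 5: prey: 0+0-0=0; pred: 156+0-31=125
Step 6: prey: 0+0-0=0; pred: 125+0-25=100
Step 7: prey: 0+0-0=0; pred: 100+0-20=80
Step 8: prey: 0+0-0=0; pred: 80+0-16=64
Step 9: prey: 0+0-0=0; pred: 64+0-12=52
Max prey = 54 at step 1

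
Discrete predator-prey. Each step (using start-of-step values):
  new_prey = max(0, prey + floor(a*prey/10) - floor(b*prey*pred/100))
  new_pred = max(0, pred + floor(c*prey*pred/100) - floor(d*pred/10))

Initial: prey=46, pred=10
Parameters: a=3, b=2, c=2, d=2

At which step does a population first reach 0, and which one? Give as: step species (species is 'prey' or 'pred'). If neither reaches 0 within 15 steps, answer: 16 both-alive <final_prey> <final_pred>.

Answer: 5 prey

Derivation:
Step 1: prey: 46+13-9=50; pred: 10+9-2=17
Step 2: prey: 50+15-17=48; pred: 17+17-3=31
Step 3: prey: 48+14-29=33; pred: 31+29-6=54
Step 4: prey: 33+9-35=7; pred: 54+35-10=79
Step 5: prey: 7+2-11=0; pred: 79+11-15=75
First extinction: prey at step 5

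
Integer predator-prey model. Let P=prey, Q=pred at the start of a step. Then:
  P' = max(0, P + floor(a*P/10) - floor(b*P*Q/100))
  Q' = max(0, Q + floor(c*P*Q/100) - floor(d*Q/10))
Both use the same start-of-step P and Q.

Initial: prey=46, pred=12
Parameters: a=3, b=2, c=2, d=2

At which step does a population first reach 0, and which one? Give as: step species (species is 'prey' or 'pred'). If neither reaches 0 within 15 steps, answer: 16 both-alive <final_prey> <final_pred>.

Step 1: prey: 46+13-11=48; pred: 12+11-2=21
Step 2: prey: 48+14-20=42; pred: 21+20-4=37
Step 3: prey: 42+12-31=23; pred: 37+31-7=61
Step 4: prey: 23+6-28=1; pred: 61+28-12=77
Step 5: prey: 1+0-1=0; pred: 77+1-15=63
First extinction: prey at step 5

Answer: 5 prey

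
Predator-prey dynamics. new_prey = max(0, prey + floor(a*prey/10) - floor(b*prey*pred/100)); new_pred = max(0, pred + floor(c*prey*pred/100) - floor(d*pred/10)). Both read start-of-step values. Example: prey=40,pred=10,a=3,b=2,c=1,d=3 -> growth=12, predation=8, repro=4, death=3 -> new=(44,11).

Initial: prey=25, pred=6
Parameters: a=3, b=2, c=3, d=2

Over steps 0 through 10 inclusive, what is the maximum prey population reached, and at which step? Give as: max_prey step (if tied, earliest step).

Step 1: prey: 25+7-3=29; pred: 6+4-1=9
Step 2: prey: 29+8-5=32; pred: 9+7-1=15
Step 3: prey: 32+9-9=32; pred: 15+14-3=26
Step 4: prey: 32+9-16=25; pred: 26+24-5=45
Step 5: prey: 25+7-22=10; pred: 45+33-9=69
Step 6: prey: 10+3-13=0; pred: 69+20-13=76
Step 7: prey: 0+0-0=0; pred: 76+0-15=61
Step 8: prey: 0+0-0=0; pred: 61+0-12=49
Step 9: prey: 0+0-0=0; pred: 49+0-9=40
Step 10: prey: 0+0-0=0; pred: 40+0-8=32
Max prey = 32 at step 2

Answer: 32 2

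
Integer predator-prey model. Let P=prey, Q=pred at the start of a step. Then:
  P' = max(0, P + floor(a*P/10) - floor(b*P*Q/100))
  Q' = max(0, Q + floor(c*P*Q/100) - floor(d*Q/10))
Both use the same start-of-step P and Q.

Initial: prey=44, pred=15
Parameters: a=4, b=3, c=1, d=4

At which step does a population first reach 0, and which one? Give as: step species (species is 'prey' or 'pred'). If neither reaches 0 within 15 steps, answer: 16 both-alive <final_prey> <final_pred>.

Answer: 16 both-alive 44 13

Derivation:
Step 1: prey: 44+17-19=42; pred: 15+6-6=15
Step 2: prey: 42+16-18=40; pred: 15+6-6=15
Step 3: prey: 40+16-18=38; pred: 15+6-6=15
Step 4: prey: 38+15-17=36; pred: 15+5-6=14
Step 5: prey: 36+14-15=35; pred: 14+5-5=14
Step 6: prey: 35+14-14=35; pred: 14+4-5=13
Step 7: prey: 35+14-13=36; pred: 13+4-5=12
Step 8: prey: 36+14-12=38; pred: 12+4-4=12
Step 9: prey: 38+15-13=40; pred: 12+4-4=12
Step 10: prey: 40+16-14=42; pred: 12+4-4=12
Step 11: prey: 42+16-15=43; pred: 12+5-4=13
Step 12: prey: 43+17-16=44; pred: 13+5-5=13
Step 13: prey: 44+17-17=44; pred: 13+5-5=13
Steps 14-15: state stable at prey=44, pred=13 (no change)
No extinction within 15 steps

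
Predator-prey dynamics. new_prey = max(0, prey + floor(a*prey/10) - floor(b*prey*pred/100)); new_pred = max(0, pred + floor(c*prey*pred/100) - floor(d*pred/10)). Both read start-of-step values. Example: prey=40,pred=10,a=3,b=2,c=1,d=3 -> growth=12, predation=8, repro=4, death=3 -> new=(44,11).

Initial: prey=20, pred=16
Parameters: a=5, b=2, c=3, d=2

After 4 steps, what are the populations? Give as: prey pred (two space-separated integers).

Step 1: prey: 20+10-6=24; pred: 16+9-3=22
Step 2: prey: 24+12-10=26; pred: 22+15-4=33
Step 3: prey: 26+13-17=22; pred: 33+25-6=52
Step 4: prey: 22+11-22=11; pred: 52+34-10=76

Answer: 11 76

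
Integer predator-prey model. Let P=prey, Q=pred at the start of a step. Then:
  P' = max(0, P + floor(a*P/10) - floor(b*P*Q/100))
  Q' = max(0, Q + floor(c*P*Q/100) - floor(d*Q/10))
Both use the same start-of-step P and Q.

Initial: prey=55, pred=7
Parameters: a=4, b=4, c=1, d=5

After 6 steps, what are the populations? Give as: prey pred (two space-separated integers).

Answer: 62 17

Derivation:
Step 1: prey: 55+22-15=62; pred: 7+3-3=7
Step 2: prey: 62+24-17=69; pred: 7+4-3=8
Step 3: prey: 69+27-22=74; pred: 8+5-4=9
Step 4: prey: 74+29-26=77; pred: 9+6-4=11
Step 5: prey: 77+30-33=74; pred: 11+8-5=14
Step 6: prey: 74+29-41=62; pred: 14+10-7=17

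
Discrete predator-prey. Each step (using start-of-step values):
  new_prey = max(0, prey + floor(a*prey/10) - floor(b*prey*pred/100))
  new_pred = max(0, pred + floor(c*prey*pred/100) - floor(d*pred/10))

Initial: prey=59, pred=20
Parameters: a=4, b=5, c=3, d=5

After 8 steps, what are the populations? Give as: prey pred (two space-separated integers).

Answer: 0 1

Derivation:
Step 1: prey: 59+23-59=23; pred: 20+35-10=45
Step 2: prey: 23+9-51=0; pred: 45+31-22=54
Step 3: prey: 0+0-0=0; pred: 54+0-27=27
Step 4: prey: 0+0-0=0; pred: 27+0-13=14
Step 5: prey: 0+0-0=0; pred: 14+0-7=7
Step 6: prey: 0+0-0=0; pred: 7+0-3=4
Step 7: prey: 0+0-0=0; pred: 4+0-2=2
Step 8: prey: 0+0-0=0; pred: 2+0-1=1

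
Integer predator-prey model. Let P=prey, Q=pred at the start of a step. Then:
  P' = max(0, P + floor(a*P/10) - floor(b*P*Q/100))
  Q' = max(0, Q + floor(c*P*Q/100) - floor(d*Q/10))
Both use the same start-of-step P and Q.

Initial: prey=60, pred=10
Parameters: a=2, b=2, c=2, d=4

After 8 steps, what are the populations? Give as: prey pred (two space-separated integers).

Answer: 0 10

Derivation:
Step 1: prey: 60+12-12=60; pred: 10+12-4=18
Step 2: prey: 60+12-21=51; pred: 18+21-7=32
Step 3: prey: 51+10-32=29; pred: 32+32-12=52
Step 4: prey: 29+5-30=4; pred: 52+30-20=62
Step 5: prey: 4+0-4=0; pred: 62+4-24=42
Step 6: prey: 0+0-0=0; pred: 42+0-16=26
Step 7: prey: 0+0-0=0; pred: 26+0-10=16
Step 8: prey: 0+0-0=0; pred: 16+0-6=10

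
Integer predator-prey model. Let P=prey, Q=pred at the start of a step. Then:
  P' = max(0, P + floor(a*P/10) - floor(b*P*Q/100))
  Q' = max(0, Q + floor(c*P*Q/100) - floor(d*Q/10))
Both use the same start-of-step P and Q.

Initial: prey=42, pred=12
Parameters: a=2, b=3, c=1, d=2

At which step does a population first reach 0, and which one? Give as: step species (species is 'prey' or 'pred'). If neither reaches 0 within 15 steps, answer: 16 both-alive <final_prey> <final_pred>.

Step 1: prey: 42+8-15=35; pred: 12+5-2=15
Step 2: prey: 35+7-15=27; pred: 15+5-3=17
Step 3: prey: 27+5-13=19; pred: 17+4-3=18
Step 4: prey: 19+3-10=12; pred: 18+3-3=18
Step 5: prey: 12+2-6=8; pred: 18+2-3=17
Step 6: prey: 8+1-4=5; pred: 17+1-3=15
Step 7: prey: 5+1-2=4; pred: 15+0-3=12
Step 8: prey: 4+0-1=3; pred: 12+0-2=10
Step 9: prey: 3+0-0=3; pred: 10+0-2=8
Step 10: prey: 3+0-0=3; pred: 8+0-1=7
Step 11: prey: 3+0-0=3; pred: 7+0-1=6
Step 12: prey: 3+0-0=3; pred: 6+0-1=5
Step 13: prey: 3+0-0=3; pred: 5+0-1=4
Step 14: prey: 3+0-0=3; pred: 4+0-0=4
Steps 15-15: state stable at prey=3, pred=4 (no change)
No extinction within 15 steps

Answer: 16 both-alive 3 4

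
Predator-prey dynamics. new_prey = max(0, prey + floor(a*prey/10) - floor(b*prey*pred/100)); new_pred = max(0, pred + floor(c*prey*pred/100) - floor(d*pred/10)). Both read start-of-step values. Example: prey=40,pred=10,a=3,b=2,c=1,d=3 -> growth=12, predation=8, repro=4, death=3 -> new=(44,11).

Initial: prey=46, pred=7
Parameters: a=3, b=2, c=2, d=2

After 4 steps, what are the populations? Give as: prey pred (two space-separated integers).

Answer: 22 74

Derivation:
Step 1: prey: 46+13-6=53; pred: 7+6-1=12
Step 2: prey: 53+15-12=56; pred: 12+12-2=22
Step 3: prey: 56+16-24=48; pred: 22+24-4=42
Step 4: prey: 48+14-40=22; pred: 42+40-8=74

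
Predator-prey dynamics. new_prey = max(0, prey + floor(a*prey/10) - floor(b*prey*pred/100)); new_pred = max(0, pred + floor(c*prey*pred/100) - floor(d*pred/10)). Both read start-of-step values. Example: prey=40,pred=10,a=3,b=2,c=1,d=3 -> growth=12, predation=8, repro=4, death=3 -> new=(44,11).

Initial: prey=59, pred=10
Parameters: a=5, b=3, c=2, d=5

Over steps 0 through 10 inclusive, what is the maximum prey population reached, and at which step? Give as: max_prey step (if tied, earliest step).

Step 1: prey: 59+29-17=71; pred: 10+11-5=16
Step 2: prey: 71+35-34=72; pred: 16+22-8=30
Step 3: prey: 72+36-64=44; pred: 30+43-15=58
Step 4: prey: 44+22-76=0; pred: 58+51-29=80
Step 5: prey: 0+0-0=0; pred: 80+0-40=40
Step 6: prey: 0+0-0=0; pred: 40+0-20=20
Step 7: prey: 0+0-0=0; pred: 20+0-10=10
Step 8: prey: 0+0-0=0; pred: 10+0-5=5
Step 9: prey: 0+0-0=0; pred: 5+0-2=3
Step 10: prey: 0+0-0=0; pred: 3+0-1=2
Max prey = 72 at step 2

Answer: 72 2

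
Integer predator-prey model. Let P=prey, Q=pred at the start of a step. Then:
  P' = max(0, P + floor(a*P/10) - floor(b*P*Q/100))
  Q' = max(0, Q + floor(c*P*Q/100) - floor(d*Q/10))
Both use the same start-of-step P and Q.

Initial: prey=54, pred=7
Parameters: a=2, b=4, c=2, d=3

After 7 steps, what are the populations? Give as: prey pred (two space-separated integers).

Answer: 0 10

Derivation:
Step 1: prey: 54+10-15=49; pred: 7+7-2=12
Step 2: prey: 49+9-23=35; pred: 12+11-3=20
Step 3: prey: 35+7-28=14; pred: 20+14-6=28
Step 4: prey: 14+2-15=1; pred: 28+7-8=27
Step 5: prey: 1+0-1=0; pred: 27+0-8=19
Step 6: prey: 0+0-0=0; pred: 19+0-5=14
Step 7: prey: 0+0-0=0; pred: 14+0-4=10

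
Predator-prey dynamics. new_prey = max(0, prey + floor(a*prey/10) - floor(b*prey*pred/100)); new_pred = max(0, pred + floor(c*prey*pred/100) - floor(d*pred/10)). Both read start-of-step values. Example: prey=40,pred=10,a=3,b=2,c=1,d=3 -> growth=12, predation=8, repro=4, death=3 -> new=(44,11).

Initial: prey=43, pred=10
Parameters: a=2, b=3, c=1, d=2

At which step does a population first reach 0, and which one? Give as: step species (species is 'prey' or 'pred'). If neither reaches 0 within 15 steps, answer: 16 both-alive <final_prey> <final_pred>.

Step 1: prey: 43+8-12=39; pred: 10+4-2=12
Step 2: prey: 39+7-14=32; pred: 12+4-2=14
Step 3: prey: 32+6-13=25; pred: 14+4-2=16
Step 4: prey: 25+5-12=18; pred: 16+4-3=17
Step 5: prey: 18+3-9=12; pred: 17+3-3=17
Step 6: prey: 12+2-6=8; pred: 17+2-3=16
Step 7: prey: 8+1-3=6; pred: 16+1-3=14
Step 8: prey: 6+1-2=5; pred: 14+0-2=12
Step 9: prey: 5+1-1=5; pred: 12+0-2=10
Step 10: prey: 5+1-1=5; pred: 10+0-2=8
Step 11: prey: 5+1-1=5; pred: 8+0-1=7
Step 12: prey: 5+1-1=5; pred: 7+0-1=6
Step 13: prey: 5+1-0=6; pred: 6+0-1=5
Step 14: prey: 6+1-0=7; pred: 5+0-1=4
Step 15: prey: 7+1-0=8; pred: 4+0-0=4
No extinction within 15 steps

Answer: 16 both-alive 8 4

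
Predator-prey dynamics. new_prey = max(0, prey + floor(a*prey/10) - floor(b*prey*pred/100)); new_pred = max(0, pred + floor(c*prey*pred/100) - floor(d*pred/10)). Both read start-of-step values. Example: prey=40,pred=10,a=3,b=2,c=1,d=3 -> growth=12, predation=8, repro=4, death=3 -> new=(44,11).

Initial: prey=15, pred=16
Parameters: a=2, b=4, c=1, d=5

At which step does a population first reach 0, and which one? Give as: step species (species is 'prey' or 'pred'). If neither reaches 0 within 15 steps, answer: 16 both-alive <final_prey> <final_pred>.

Step 1: prey: 15+3-9=9; pred: 16+2-8=10
Step 2: prey: 9+1-3=7; pred: 10+0-5=5
Step 3: prey: 7+1-1=7; pred: 5+0-2=3
Step 4: prey: 7+1-0=8; pred: 3+0-1=2
Step 5: prey: 8+1-0=9; pred: 2+0-1=1
Step 6: prey: 9+1-0=10; pred: 1+0-0=1
Step 7: prey: 10+2-0=12; pred: 1+0-0=1
Step 8: prey: 12+2-0=14; pred: 1+0-0=1
Step 9: prey: 14+2-0=16; pred: 1+0-0=1
Step 10: prey: 16+3-0=19; pred: 1+0-0=1
Step 11: prey: 19+3-0=22; pred: 1+0-0=1
Step 12: prey: 22+4-0=26; pred: 1+0-0=1
Step 13: prey: 26+5-1=30; pred: 1+0-0=1
Step 14: prey: 30+6-1=35; pred: 1+0-0=1
Step 15: prey: 35+7-1=41; pred: 1+0-0=1
No extinction within 15 steps

Answer: 16 both-alive 41 1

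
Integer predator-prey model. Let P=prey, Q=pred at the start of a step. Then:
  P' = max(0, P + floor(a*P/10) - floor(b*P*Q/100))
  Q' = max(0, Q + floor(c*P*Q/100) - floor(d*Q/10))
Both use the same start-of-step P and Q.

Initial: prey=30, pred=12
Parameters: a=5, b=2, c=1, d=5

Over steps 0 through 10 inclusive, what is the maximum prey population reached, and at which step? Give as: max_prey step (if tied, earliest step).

Answer: 162 7

Derivation:
Step 1: prey: 30+15-7=38; pred: 12+3-6=9
Step 2: prey: 38+19-6=51; pred: 9+3-4=8
Step 3: prey: 51+25-8=68; pred: 8+4-4=8
Step 4: prey: 68+34-10=92; pred: 8+5-4=9
Step 5: prey: 92+46-16=122; pred: 9+8-4=13
Step 6: prey: 122+61-31=152; pred: 13+15-6=22
Step 7: prey: 152+76-66=162; pred: 22+33-11=44
Step 8: prey: 162+81-142=101; pred: 44+71-22=93
Step 9: prey: 101+50-187=0; pred: 93+93-46=140
Step 10: prey: 0+0-0=0; pred: 140+0-70=70
Max prey = 162 at step 7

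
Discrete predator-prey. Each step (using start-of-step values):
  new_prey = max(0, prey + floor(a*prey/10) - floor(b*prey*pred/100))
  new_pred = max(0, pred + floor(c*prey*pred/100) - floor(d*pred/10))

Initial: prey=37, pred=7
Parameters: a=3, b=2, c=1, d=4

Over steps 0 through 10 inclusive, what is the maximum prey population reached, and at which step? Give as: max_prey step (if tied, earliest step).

Step 1: prey: 37+11-5=43; pred: 7+2-2=7
Step 2: prey: 43+12-6=49; pred: 7+3-2=8
Step 3: prey: 49+14-7=56; pred: 8+3-3=8
Step 4: prey: 56+16-8=64; pred: 8+4-3=9
Step 5: prey: 64+19-11=72; pred: 9+5-3=11
Step 6: prey: 72+21-15=78; pred: 11+7-4=14
Step 7: prey: 78+23-21=80; pred: 14+10-5=19
Step 8: prey: 80+24-30=74; pred: 19+15-7=27
Step 9: prey: 74+22-39=57; pred: 27+19-10=36
Step 10: prey: 57+17-41=33; pred: 36+20-14=42
Max prey = 80 at step 7

Answer: 80 7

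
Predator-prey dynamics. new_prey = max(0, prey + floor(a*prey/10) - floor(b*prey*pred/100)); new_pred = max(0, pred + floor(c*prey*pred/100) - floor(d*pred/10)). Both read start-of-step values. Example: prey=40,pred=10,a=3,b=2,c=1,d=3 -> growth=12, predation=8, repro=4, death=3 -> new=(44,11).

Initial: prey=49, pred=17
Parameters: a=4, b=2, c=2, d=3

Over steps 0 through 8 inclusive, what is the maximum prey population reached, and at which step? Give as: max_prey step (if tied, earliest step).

Answer: 52 1

Derivation:
Step 1: prey: 49+19-16=52; pred: 17+16-5=28
Step 2: prey: 52+20-29=43; pred: 28+29-8=49
Step 3: prey: 43+17-42=18; pred: 49+42-14=77
Step 4: prey: 18+7-27=0; pred: 77+27-23=81
Step 5: prey: 0+0-0=0; pred: 81+0-24=57
Step 6: prey: 0+0-0=0; pred: 57+0-17=40
Step 7: prey: 0+0-0=0; pred: 40+0-12=28
Step 8: prey: 0+0-0=0; pred: 28+0-8=20
Max prey = 52 at step 1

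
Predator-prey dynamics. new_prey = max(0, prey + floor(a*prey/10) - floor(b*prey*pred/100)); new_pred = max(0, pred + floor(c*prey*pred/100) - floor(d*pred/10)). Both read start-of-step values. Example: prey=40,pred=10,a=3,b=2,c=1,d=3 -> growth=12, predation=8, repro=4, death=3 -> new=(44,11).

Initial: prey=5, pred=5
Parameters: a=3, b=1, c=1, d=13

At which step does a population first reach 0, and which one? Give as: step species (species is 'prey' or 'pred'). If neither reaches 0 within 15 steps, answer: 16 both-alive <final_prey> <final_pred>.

Step 1: prey: 5+1-0=6; pred: 5+0-6=0
First extinction: pred at step 1

Answer: 1 pred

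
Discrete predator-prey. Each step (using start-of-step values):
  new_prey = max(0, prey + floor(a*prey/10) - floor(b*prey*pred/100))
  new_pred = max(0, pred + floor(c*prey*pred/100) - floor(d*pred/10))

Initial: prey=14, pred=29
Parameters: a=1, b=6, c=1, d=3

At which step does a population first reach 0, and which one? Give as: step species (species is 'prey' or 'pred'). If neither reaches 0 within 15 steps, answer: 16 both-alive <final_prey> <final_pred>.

Step 1: prey: 14+1-24=0; pred: 29+4-8=25
First extinction: prey at step 1

Answer: 1 prey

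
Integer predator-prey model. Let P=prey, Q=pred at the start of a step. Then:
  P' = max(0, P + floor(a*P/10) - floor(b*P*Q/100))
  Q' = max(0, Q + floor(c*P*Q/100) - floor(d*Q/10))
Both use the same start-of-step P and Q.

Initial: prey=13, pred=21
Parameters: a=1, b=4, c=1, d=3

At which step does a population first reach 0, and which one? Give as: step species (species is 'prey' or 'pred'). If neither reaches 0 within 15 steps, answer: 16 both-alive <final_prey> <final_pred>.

Step 1: prey: 13+1-10=4; pred: 21+2-6=17
Step 2: prey: 4+0-2=2; pred: 17+0-5=12
Step 3: prey: 2+0-0=2; pred: 12+0-3=9
Step 4: prey: 2+0-0=2; pred: 9+0-2=7
Step 5: prey: 2+0-0=2; pred: 7+0-2=5
Step 6: prey: 2+0-0=2; pred: 5+0-1=4
Step 7: prey: 2+0-0=2; pred: 4+0-1=3
Step 8: prey: 2+0-0=2; pred: 3+0-0=3
Steps 9-15: state stable at prey=2, pred=3 (no change)
No extinction within 15 steps

Answer: 16 both-alive 2 3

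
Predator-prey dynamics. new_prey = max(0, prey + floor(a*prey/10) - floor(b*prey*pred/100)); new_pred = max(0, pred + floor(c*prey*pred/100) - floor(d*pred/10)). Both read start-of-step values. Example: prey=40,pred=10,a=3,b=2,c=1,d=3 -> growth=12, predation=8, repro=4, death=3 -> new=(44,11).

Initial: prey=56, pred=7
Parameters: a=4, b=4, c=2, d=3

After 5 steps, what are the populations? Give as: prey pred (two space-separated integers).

Answer: 0 38

Derivation:
Step 1: prey: 56+22-15=63; pred: 7+7-2=12
Step 2: prey: 63+25-30=58; pred: 12+15-3=24
Step 3: prey: 58+23-55=26; pred: 24+27-7=44
Step 4: prey: 26+10-45=0; pred: 44+22-13=53
Step 5: prey: 0+0-0=0; pred: 53+0-15=38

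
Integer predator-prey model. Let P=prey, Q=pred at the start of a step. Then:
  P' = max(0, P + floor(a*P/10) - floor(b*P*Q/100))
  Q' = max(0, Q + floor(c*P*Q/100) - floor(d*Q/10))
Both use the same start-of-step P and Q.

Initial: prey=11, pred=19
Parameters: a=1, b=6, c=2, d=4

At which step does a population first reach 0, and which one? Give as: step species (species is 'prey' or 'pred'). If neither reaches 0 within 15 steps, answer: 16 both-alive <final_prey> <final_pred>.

Answer: 1 prey

Derivation:
Step 1: prey: 11+1-12=0; pred: 19+4-7=16
First extinction: prey at step 1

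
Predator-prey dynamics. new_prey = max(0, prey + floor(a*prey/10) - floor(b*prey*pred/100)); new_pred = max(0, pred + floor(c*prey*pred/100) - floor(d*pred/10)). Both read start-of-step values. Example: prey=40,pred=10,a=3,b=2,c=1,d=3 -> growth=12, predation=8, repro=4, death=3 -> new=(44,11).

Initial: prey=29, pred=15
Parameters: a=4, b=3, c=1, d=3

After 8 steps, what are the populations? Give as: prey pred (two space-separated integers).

Answer: 29 9

Derivation:
Step 1: prey: 29+11-13=27; pred: 15+4-4=15
Step 2: prey: 27+10-12=25; pred: 15+4-4=15
Step 3: prey: 25+10-11=24; pred: 15+3-4=14
Step 4: prey: 24+9-10=23; pred: 14+3-4=13
Step 5: prey: 23+9-8=24; pred: 13+2-3=12
Step 6: prey: 24+9-8=25; pred: 12+2-3=11
Step 7: prey: 25+10-8=27; pred: 11+2-3=10
Step 8: prey: 27+10-8=29; pred: 10+2-3=9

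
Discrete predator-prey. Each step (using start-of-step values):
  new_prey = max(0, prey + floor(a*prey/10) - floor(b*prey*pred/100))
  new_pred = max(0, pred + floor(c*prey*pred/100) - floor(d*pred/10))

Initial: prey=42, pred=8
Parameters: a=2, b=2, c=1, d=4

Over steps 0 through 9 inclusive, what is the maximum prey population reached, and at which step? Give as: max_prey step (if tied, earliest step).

Answer: 54 7

Derivation:
Step 1: prey: 42+8-6=44; pred: 8+3-3=8
Step 2: prey: 44+8-7=45; pred: 8+3-3=8
Step 3: prey: 45+9-7=47; pred: 8+3-3=8
Step 4: prey: 47+9-7=49; pred: 8+3-3=8
Step 5: prey: 49+9-7=51; pred: 8+3-3=8
Step 6: prey: 51+10-8=53; pred: 8+4-3=9
Step 7: prey: 53+10-9=54; pred: 9+4-3=10
Step 8: prey: 54+10-10=54; pred: 10+5-4=11
Step 9: prey: 54+10-11=53; pred: 11+5-4=12
Max prey = 54 at step 7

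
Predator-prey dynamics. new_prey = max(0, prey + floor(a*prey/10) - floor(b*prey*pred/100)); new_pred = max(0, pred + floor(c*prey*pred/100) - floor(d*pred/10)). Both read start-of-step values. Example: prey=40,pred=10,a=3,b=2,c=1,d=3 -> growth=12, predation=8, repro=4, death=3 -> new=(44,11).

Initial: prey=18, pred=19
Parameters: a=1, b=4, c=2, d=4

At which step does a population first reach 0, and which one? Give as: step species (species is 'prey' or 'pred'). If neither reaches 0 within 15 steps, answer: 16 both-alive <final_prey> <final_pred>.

Step 1: prey: 18+1-13=6; pred: 19+6-7=18
Step 2: prey: 6+0-4=2; pred: 18+2-7=13
Step 3: prey: 2+0-1=1; pred: 13+0-5=8
Step 4: prey: 1+0-0=1; pred: 8+0-3=5
Step 5: prey: 1+0-0=1; pred: 5+0-2=3
Step 6: prey: 1+0-0=1; pred: 3+0-1=2
Step 7: prey: 1+0-0=1; pred: 2+0-0=2
Steps 8-15: state stable at prey=1, pred=2 (no change)
No extinction within 15 steps

Answer: 16 both-alive 1 2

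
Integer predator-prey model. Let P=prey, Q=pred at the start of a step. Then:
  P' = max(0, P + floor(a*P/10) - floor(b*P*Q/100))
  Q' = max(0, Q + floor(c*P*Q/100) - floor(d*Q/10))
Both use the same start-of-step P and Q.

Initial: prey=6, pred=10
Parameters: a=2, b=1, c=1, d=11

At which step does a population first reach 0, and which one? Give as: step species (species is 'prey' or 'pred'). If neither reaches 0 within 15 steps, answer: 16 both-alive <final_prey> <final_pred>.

Step 1: prey: 6+1-0=7; pred: 10+0-11=0
First extinction: pred at step 1

Answer: 1 pred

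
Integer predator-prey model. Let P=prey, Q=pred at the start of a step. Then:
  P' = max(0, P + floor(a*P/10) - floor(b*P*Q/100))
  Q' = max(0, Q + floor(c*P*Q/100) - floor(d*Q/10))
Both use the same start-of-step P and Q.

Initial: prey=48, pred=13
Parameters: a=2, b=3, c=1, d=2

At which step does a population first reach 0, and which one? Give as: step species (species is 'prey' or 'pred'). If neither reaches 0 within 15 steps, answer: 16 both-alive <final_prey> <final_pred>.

Answer: 16 both-alive 2 4

Derivation:
Step 1: prey: 48+9-18=39; pred: 13+6-2=17
Step 2: prey: 39+7-19=27; pred: 17+6-3=20
Step 3: prey: 27+5-16=16; pred: 20+5-4=21
Step 4: prey: 16+3-10=9; pred: 21+3-4=20
Step 5: prey: 9+1-5=5; pred: 20+1-4=17
Step 6: prey: 5+1-2=4; pred: 17+0-3=14
Step 7: prey: 4+0-1=3; pred: 14+0-2=12
Step 8: prey: 3+0-1=2; pred: 12+0-2=10
Step 9: prey: 2+0-0=2; pred: 10+0-2=8
Step 10: prey: 2+0-0=2; pred: 8+0-1=7
Step 11: prey: 2+0-0=2; pred: 7+0-1=6
Step 12: prey: 2+0-0=2; pred: 6+0-1=5
Step 13: prey: 2+0-0=2; pred: 5+0-1=4
Step 14: prey: 2+0-0=2; pred: 4+0-0=4
Steps 15-15: state stable at prey=2, pred=4 (no change)
No extinction within 15 steps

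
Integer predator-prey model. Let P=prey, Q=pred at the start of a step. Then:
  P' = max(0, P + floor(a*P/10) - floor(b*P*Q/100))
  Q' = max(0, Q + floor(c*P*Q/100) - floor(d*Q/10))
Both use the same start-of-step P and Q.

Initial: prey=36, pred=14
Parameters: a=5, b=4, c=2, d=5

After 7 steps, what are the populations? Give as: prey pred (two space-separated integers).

Step 1: prey: 36+18-20=34; pred: 14+10-7=17
Step 2: prey: 34+17-23=28; pred: 17+11-8=20
Step 3: prey: 28+14-22=20; pred: 20+11-10=21
Step 4: prey: 20+10-16=14; pred: 21+8-10=19
Step 5: prey: 14+7-10=11; pred: 19+5-9=15
Step 6: prey: 11+5-6=10; pred: 15+3-7=11
Step 7: prey: 10+5-4=11; pred: 11+2-5=8

Answer: 11 8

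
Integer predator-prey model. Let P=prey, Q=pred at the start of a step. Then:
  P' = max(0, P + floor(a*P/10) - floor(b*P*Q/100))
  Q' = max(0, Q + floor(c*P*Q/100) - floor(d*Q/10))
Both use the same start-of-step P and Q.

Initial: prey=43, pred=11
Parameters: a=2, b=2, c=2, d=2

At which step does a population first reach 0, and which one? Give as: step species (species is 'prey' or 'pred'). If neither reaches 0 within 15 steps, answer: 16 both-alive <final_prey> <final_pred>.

Step 1: prey: 43+8-9=42; pred: 11+9-2=18
Step 2: prey: 42+8-15=35; pred: 18+15-3=30
Step 3: prey: 35+7-21=21; pred: 30+21-6=45
Step 4: prey: 21+4-18=7; pred: 45+18-9=54
Step 5: prey: 7+1-7=1; pred: 54+7-10=51
Step 6: prey: 1+0-1=0; pred: 51+1-10=42
First extinction: prey at step 6

Answer: 6 prey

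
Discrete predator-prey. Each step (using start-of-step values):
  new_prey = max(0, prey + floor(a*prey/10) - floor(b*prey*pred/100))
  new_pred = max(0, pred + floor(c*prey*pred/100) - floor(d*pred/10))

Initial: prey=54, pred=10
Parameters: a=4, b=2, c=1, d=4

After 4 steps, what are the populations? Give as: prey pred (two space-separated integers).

Answer: 88 28

Derivation:
Step 1: prey: 54+21-10=65; pred: 10+5-4=11
Step 2: prey: 65+26-14=77; pred: 11+7-4=14
Step 3: prey: 77+30-21=86; pred: 14+10-5=19
Step 4: prey: 86+34-32=88; pred: 19+16-7=28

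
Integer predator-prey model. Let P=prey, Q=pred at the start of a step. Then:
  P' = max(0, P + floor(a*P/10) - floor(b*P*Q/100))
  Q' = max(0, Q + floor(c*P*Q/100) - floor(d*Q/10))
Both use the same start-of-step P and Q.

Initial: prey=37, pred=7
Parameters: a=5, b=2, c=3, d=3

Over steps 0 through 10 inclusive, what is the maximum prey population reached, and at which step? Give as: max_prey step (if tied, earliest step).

Answer: 63 2

Derivation:
Step 1: prey: 37+18-5=50; pred: 7+7-2=12
Step 2: prey: 50+25-12=63; pred: 12+18-3=27
Step 3: prey: 63+31-34=60; pred: 27+51-8=70
Step 4: prey: 60+30-84=6; pred: 70+126-21=175
Step 5: prey: 6+3-21=0; pred: 175+31-52=154
Step 6: prey: 0+0-0=0; pred: 154+0-46=108
Step 7: prey: 0+0-0=0; pred: 108+0-32=76
Step 8: prey: 0+0-0=0; pred: 76+0-22=54
Step 9: prey: 0+0-0=0; pred: 54+0-16=38
Step 10: prey: 0+0-0=0; pred: 38+0-11=27
Max prey = 63 at step 2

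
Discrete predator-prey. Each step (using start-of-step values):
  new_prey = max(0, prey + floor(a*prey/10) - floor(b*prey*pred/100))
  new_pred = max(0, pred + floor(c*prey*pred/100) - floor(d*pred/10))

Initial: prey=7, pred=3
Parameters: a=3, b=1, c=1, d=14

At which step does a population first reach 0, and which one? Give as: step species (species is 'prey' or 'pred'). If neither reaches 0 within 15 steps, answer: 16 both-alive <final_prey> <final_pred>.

Step 1: prey: 7+2-0=9; pred: 3+0-4=0
First extinction: pred at step 1

Answer: 1 pred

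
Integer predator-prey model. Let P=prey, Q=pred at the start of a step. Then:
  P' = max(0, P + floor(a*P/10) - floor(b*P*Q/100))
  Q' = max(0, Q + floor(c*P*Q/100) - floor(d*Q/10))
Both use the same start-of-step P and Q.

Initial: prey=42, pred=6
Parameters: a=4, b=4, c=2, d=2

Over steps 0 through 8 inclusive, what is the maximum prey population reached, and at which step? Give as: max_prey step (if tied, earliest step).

Answer: 48 1

Derivation:
Step 1: prey: 42+16-10=48; pred: 6+5-1=10
Step 2: prey: 48+19-19=48; pred: 10+9-2=17
Step 3: prey: 48+19-32=35; pred: 17+16-3=30
Step 4: prey: 35+14-42=7; pred: 30+21-6=45
Step 5: prey: 7+2-12=0; pred: 45+6-9=42
Step 6: prey: 0+0-0=0; pred: 42+0-8=34
Step 7: prey: 0+0-0=0; pred: 34+0-6=28
Step 8: prey: 0+0-0=0; pred: 28+0-5=23
Max prey = 48 at step 1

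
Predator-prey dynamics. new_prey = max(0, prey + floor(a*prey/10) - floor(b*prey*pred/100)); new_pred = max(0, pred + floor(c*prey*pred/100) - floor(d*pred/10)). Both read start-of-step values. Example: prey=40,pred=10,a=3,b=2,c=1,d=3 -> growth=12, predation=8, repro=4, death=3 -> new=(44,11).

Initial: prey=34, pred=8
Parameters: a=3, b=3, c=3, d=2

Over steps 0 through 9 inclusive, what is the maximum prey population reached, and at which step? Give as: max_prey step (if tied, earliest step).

Answer: 36 1

Derivation:
Step 1: prey: 34+10-8=36; pred: 8+8-1=15
Step 2: prey: 36+10-16=30; pred: 15+16-3=28
Step 3: prey: 30+9-25=14; pred: 28+25-5=48
Step 4: prey: 14+4-20=0; pred: 48+20-9=59
Step 5: prey: 0+0-0=0; pred: 59+0-11=48
Step 6: prey: 0+0-0=0; pred: 48+0-9=39
Step 7: prey: 0+0-0=0; pred: 39+0-7=32
Step 8: prey: 0+0-0=0; pred: 32+0-6=26
Step 9: prey: 0+0-0=0; pred: 26+0-5=21
Max prey = 36 at step 1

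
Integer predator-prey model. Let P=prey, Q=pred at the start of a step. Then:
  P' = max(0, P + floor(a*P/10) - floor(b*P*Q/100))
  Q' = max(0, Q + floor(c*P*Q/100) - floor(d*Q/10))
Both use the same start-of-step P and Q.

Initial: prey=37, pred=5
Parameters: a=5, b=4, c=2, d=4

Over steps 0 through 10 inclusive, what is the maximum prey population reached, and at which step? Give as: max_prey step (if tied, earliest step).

Answer: 70 3

Derivation:
Step 1: prey: 37+18-7=48; pred: 5+3-2=6
Step 2: prey: 48+24-11=61; pred: 6+5-2=9
Step 3: prey: 61+30-21=70; pred: 9+10-3=16
Step 4: prey: 70+35-44=61; pred: 16+22-6=32
Step 5: prey: 61+30-78=13; pred: 32+39-12=59
Step 6: prey: 13+6-30=0; pred: 59+15-23=51
Step 7: prey: 0+0-0=0; pred: 51+0-20=31
Step 8: prey: 0+0-0=0; pred: 31+0-12=19
Step 9: prey: 0+0-0=0; pred: 19+0-7=12
Step 10: prey: 0+0-0=0; pred: 12+0-4=8
Max prey = 70 at step 3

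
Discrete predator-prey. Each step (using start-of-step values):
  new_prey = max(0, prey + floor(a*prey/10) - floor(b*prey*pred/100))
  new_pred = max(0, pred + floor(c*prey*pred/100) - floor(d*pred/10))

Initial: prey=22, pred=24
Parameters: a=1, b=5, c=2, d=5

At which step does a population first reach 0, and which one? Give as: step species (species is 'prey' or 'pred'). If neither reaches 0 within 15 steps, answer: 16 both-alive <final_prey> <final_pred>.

Step 1: prey: 22+2-26=0; pred: 24+10-12=22
First extinction: prey at step 1

Answer: 1 prey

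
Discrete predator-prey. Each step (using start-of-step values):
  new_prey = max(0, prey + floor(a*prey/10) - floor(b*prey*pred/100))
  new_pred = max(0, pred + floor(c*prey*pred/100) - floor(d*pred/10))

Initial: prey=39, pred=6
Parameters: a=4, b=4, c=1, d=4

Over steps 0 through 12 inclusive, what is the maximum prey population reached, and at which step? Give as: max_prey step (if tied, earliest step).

Answer: 72 5

Derivation:
Step 1: prey: 39+15-9=45; pred: 6+2-2=6
Step 2: prey: 45+18-10=53; pred: 6+2-2=6
Step 3: prey: 53+21-12=62; pred: 6+3-2=7
Step 4: prey: 62+24-17=69; pred: 7+4-2=9
Step 5: prey: 69+27-24=72; pred: 9+6-3=12
Step 6: prey: 72+28-34=66; pred: 12+8-4=16
Step 7: prey: 66+26-42=50; pred: 16+10-6=20
Step 8: prey: 50+20-40=30; pred: 20+10-8=22
Step 9: prey: 30+12-26=16; pred: 22+6-8=20
Step 10: prey: 16+6-12=10; pred: 20+3-8=15
Step 11: prey: 10+4-6=8; pred: 15+1-6=10
Step 12: prey: 8+3-3=8; pred: 10+0-4=6
Max prey = 72 at step 5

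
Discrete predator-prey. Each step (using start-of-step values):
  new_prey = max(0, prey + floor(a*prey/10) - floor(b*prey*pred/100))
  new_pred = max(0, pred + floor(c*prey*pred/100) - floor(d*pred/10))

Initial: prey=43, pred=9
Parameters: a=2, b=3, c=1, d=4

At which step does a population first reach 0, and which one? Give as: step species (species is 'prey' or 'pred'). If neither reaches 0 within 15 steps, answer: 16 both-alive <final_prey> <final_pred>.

Answer: 16 both-alive 30 7

Derivation:
Step 1: prey: 43+8-11=40; pred: 9+3-3=9
Step 2: prey: 40+8-10=38; pred: 9+3-3=9
Step 3: prey: 38+7-10=35; pred: 9+3-3=9
Step 4: prey: 35+7-9=33; pred: 9+3-3=9
Step 5: prey: 33+6-8=31; pred: 9+2-3=8
Step 6: prey: 31+6-7=30; pred: 8+2-3=7
Step 7: prey: 30+6-6=30; pred: 7+2-2=7
Steps 8-15: state stable at prey=30, pred=7 (no change)
No extinction within 15 steps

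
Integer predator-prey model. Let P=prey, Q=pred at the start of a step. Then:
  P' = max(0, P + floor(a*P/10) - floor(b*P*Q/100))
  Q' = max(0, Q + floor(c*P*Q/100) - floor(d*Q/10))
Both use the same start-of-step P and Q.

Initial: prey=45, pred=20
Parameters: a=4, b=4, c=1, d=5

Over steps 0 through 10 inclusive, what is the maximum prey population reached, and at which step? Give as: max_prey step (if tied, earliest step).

Answer: 67 10

Derivation:
Step 1: prey: 45+18-36=27; pred: 20+9-10=19
Step 2: prey: 27+10-20=17; pred: 19+5-9=15
Step 3: prey: 17+6-10=13; pred: 15+2-7=10
Step 4: prey: 13+5-5=13; pred: 10+1-5=6
Step 5: prey: 13+5-3=15; pred: 6+0-3=3
Step 6: prey: 15+6-1=20; pred: 3+0-1=2
Step 7: prey: 20+8-1=27; pred: 2+0-1=1
Step 8: prey: 27+10-1=36; pred: 1+0-0=1
Step 9: prey: 36+14-1=49; pred: 1+0-0=1
Step 10: prey: 49+19-1=67; pred: 1+0-0=1
Max prey = 67 at step 10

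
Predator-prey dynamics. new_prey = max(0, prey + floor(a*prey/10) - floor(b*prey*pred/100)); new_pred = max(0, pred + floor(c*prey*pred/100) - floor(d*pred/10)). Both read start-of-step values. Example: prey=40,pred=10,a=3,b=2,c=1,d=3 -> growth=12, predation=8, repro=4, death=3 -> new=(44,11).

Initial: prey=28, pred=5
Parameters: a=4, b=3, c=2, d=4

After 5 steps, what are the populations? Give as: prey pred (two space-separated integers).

Step 1: prey: 28+11-4=35; pred: 5+2-2=5
Step 2: prey: 35+14-5=44; pred: 5+3-2=6
Step 3: prey: 44+17-7=54; pred: 6+5-2=9
Step 4: prey: 54+21-14=61; pred: 9+9-3=15
Step 5: prey: 61+24-27=58; pred: 15+18-6=27

Answer: 58 27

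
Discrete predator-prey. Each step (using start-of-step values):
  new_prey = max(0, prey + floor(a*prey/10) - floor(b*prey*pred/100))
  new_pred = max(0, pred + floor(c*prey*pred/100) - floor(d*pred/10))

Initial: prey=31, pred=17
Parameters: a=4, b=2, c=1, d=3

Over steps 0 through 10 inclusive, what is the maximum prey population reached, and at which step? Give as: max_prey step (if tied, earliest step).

Answer: 43 5

Derivation:
Step 1: prey: 31+12-10=33; pred: 17+5-5=17
Step 2: prey: 33+13-11=35; pred: 17+5-5=17
Step 3: prey: 35+14-11=38; pred: 17+5-5=17
Step 4: prey: 38+15-12=41; pred: 17+6-5=18
Step 5: prey: 41+16-14=43; pred: 18+7-5=20
Step 6: prey: 43+17-17=43; pred: 20+8-6=22
Step 7: prey: 43+17-18=42; pred: 22+9-6=25
Step 8: prey: 42+16-21=37; pred: 25+10-7=28
Step 9: prey: 37+14-20=31; pred: 28+10-8=30
Step 10: prey: 31+12-18=25; pred: 30+9-9=30
Max prey = 43 at step 5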